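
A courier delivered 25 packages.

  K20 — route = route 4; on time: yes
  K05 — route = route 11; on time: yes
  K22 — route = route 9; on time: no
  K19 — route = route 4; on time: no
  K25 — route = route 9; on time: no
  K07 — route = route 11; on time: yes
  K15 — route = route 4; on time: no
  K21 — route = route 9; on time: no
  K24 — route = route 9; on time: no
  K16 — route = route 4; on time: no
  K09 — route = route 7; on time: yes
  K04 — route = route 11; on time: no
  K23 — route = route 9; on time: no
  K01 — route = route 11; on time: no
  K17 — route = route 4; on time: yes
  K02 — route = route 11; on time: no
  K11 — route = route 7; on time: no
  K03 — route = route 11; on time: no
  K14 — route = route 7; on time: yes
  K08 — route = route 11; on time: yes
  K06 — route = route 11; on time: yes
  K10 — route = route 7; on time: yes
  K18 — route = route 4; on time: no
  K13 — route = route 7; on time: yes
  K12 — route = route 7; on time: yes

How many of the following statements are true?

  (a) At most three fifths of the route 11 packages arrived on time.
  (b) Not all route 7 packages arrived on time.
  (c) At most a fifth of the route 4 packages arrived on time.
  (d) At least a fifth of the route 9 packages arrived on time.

2

(a) route 11: |A| = 8, |A ∩ B| = 4; needs |A ∩ B| / |A| ≤ 3/5 — true.
(b) route 7: |A| = 6, |A ∩ B| = 5; needs A ⊄ B (|A ∖ B| ≥ 1) — true.
(c) route 4: |A| = 6, |A ∩ B| = 2; needs |A ∩ B| / |A| ≤ 1/5 — false.
(d) route 9: |A| = 5, |A ∩ B| = 0; needs |A ∩ B| / |A| ≥ 1/5 — false.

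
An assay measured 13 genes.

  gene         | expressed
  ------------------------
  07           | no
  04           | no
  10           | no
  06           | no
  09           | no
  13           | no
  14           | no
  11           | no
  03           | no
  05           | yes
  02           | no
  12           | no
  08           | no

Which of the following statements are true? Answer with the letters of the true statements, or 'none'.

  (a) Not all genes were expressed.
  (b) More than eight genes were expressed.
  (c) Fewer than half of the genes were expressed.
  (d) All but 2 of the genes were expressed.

(a), (c)

|A| = 13, |A ∩ B| = 1, |A ∖ B| = 12.
(a) A ⊄ B (|A ∖ B| ≥ 1): holds.
(b) |A ∩ B| > 8: fails.
(c) |A ∩ B| < |A ∖ B|: holds.
(d) |A ∖ B| = 2: fails.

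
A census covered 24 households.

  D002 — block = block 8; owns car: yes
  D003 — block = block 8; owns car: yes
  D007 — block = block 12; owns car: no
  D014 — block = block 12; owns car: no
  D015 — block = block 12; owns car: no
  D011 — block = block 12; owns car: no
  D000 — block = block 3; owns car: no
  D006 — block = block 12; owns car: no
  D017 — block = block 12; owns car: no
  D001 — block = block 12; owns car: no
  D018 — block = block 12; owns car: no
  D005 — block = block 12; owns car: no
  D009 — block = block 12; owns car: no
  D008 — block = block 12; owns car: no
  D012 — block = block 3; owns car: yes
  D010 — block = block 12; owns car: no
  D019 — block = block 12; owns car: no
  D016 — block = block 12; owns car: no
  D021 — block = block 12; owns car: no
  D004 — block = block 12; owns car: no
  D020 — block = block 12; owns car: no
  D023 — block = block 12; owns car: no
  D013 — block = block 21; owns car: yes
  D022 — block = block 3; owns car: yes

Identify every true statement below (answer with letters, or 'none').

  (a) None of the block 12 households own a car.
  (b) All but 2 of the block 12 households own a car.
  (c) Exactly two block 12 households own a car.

|A| = 18, |A ∩ B| = 0, |A ∖ B| = 18.
(a) A ∩ B = ∅ (|A ∩ B| = 0): holds.
(b) |A ∖ B| = 2: fails.
(c) |A ∩ B| = 2: fails.

(a)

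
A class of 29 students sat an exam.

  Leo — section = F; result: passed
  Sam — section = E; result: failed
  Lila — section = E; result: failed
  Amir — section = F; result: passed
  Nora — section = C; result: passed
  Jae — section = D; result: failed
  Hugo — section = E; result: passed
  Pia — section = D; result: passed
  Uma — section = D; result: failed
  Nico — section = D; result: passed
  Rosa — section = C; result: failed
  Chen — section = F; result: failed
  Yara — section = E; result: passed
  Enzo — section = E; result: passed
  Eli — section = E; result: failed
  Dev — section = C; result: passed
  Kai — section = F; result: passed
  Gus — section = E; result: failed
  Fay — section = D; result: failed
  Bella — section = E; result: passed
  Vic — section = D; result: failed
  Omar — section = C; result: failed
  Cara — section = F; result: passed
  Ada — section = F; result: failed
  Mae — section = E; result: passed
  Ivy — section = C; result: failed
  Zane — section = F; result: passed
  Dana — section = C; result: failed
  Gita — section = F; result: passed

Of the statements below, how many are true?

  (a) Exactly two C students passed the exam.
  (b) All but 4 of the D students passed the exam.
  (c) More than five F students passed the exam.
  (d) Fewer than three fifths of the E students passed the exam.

(a) C: |A| = 6, |A ∩ B| = 2; needs |A ∩ B| = 2 — true.
(b) D: |A| = 6, |A ∩ B| = 2; needs |A ∖ B| = 4 — true.
(c) F: |A| = 8, |A ∩ B| = 6; needs |A ∩ B| > 5 — true.
(d) E: |A| = 9, |A ∩ B| = 5; needs |A ∩ B| / |A| < 3/5 — true.

4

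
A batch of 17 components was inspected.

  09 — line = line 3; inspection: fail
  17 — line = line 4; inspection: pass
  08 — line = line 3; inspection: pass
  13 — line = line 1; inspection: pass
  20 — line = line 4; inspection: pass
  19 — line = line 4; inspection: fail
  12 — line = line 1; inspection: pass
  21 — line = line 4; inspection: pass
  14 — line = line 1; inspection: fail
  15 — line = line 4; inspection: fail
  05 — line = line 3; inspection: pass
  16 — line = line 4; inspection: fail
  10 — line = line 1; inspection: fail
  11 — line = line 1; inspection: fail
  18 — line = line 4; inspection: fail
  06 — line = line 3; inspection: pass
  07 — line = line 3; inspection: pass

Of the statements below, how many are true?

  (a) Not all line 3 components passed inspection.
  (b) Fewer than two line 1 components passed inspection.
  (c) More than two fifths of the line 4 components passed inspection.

(a) line 3: |A| = 5, |A ∩ B| = 4; needs A ⊄ B (|A ∖ B| ≥ 1) — true.
(b) line 1: |A| = 5, |A ∩ B| = 2; needs |A ∩ B| < 2 — false.
(c) line 4: |A| = 7, |A ∩ B| = 3; needs |A ∩ B| / |A| > 2/5 — true.

2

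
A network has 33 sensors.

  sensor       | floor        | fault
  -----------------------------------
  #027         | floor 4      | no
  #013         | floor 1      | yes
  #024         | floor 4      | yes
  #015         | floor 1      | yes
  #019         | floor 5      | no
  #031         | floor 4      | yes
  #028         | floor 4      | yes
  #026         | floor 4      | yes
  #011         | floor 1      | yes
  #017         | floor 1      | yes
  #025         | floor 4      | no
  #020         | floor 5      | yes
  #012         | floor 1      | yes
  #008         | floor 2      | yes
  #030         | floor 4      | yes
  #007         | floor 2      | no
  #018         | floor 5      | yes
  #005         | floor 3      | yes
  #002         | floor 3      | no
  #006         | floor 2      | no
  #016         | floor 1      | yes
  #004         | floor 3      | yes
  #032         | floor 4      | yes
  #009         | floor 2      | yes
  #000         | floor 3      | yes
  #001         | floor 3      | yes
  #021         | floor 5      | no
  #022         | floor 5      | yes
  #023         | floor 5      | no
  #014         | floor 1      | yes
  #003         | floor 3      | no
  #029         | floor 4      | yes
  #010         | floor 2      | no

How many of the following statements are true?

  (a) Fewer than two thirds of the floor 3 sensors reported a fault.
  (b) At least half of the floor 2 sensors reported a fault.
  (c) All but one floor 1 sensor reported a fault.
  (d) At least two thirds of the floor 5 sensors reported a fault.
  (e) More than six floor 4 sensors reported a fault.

(a) floor 3: |A| = 6, |A ∩ B| = 4; needs |A ∩ B| / |A| < 2/3 — false.
(b) floor 2: |A| = 5, |A ∩ B| = 2; needs |A ∩ B| ≥ |A ∖ B| — false.
(c) floor 1: |A| = 7, |A ∩ B| = 7; needs |A ∖ B| = 1 — false.
(d) floor 5: |A| = 6, |A ∩ B| = 3; needs |A ∩ B| / |A| ≥ 2/3 — false.
(e) floor 4: |A| = 9, |A ∩ B| = 7; needs |A ∩ B| > 6 — true.

1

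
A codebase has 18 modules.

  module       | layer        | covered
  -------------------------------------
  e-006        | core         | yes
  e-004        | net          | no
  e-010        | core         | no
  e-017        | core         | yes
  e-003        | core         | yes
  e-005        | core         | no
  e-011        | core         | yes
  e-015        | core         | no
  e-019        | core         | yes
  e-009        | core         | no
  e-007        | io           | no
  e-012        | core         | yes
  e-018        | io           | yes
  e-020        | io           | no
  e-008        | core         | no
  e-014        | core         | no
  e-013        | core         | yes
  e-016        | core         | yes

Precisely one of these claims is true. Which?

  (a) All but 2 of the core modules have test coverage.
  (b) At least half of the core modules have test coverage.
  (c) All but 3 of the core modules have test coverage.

|A| = 14, |A ∩ B| = 8, |A ∖ B| = 6.
(a) requires |A ∖ B| = 2: false.
(b) requires |A ∩ B| ≥ |A ∖ B|: true.
(c) requires |A ∖ B| = 3: false.

(b)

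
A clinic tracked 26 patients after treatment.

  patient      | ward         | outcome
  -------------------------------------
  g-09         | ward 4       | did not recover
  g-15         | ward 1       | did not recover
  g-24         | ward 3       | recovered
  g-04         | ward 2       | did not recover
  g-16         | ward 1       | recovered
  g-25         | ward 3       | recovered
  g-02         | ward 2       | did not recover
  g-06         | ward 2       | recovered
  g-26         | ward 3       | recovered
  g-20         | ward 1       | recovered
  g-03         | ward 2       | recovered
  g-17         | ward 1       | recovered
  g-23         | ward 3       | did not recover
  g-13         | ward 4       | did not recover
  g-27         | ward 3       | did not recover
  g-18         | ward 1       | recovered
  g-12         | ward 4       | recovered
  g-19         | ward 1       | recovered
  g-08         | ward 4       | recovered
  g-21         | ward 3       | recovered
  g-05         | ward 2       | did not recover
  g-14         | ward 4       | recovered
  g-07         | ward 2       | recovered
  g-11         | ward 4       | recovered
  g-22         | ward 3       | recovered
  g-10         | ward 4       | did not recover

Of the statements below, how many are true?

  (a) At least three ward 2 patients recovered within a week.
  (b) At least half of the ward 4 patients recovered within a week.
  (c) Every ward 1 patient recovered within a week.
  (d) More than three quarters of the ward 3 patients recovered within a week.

2

(a) ward 2: |A| = 6, |A ∩ B| = 3; needs |A ∩ B| ≥ 3 — true.
(b) ward 4: |A| = 7, |A ∩ B| = 4; needs |A ∩ B| ≥ |A ∖ B| — true.
(c) ward 1: |A| = 6, |A ∩ B| = 5; needs A ⊆ B, i.e. every element of A is in B (|A ∖ B| = 0) — false.
(d) ward 3: |A| = 7, |A ∩ B| = 5; needs |A ∩ B| / |A| > 3/4 — false.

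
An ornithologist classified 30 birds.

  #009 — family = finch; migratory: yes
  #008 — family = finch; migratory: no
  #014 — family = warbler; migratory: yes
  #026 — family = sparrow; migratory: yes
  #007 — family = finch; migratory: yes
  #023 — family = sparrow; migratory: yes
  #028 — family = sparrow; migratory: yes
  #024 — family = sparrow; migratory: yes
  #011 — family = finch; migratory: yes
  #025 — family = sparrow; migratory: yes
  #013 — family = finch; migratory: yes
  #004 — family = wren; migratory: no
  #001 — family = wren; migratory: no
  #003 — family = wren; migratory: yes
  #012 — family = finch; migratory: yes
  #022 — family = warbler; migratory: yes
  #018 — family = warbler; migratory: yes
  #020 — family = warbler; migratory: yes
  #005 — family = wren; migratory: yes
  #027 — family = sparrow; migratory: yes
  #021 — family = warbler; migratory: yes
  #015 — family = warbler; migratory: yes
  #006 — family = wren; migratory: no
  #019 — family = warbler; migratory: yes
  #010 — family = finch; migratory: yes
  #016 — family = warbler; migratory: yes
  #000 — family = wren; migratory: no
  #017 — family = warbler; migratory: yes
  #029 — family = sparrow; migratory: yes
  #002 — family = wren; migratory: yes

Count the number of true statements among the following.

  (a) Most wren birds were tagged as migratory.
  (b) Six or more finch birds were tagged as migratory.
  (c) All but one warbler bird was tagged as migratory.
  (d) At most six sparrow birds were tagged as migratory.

(a) wren: |A| = 7, |A ∩ B| = 3; needs |A ∩ B| > |A ∖ B| — false.
(b) finch: |A| = 7, |A ∩ B| = 6; needs |A ∩ B| ≥ 6 — true.
(c) warbler: |A| = 9, |A ∩ B| = 9; needs |A ∖ B| = 1 — false.
(d) sparrow: |A| = 7, |A ∩ B| = 7; needs |A ∩ B| ≤ 6 — false.

1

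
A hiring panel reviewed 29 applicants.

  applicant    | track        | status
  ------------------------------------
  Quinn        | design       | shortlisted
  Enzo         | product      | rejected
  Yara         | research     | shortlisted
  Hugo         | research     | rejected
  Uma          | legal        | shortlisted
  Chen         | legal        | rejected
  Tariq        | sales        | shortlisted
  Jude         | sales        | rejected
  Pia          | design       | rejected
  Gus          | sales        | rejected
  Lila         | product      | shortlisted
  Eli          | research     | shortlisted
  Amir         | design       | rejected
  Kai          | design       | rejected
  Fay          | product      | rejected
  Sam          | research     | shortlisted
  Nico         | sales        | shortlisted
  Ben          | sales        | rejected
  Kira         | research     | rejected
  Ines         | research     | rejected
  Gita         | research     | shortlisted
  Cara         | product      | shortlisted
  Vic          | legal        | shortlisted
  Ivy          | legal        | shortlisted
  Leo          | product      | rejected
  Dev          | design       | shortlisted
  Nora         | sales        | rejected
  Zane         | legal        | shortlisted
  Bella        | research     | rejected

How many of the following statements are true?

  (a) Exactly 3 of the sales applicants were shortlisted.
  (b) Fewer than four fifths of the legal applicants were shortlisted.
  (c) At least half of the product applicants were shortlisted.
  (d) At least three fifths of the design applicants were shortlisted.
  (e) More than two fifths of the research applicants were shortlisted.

(a) sales: |A| = 6, |A ∩ B| = 2; needs |A ∩ B| = 3 — false.
(b) legal: |A| = 5, |A ∩ B| = 4; needs |A ∩ B| / |A| < 4/5 — false.
(c) product: |A| = 5, |A ∩ B| = 2; needs |A ∩ B| ≥ |A ∖ B| — false.
(d) design: |A| = 5, |A ∩ B| = 2; needs |A ∩ B| / |A| ≥ 3/5 — false.
(e) research: |A| = 8, |A ∩ B| = 4; needs |A ∩ B| / |A| > 2/5 — true.

1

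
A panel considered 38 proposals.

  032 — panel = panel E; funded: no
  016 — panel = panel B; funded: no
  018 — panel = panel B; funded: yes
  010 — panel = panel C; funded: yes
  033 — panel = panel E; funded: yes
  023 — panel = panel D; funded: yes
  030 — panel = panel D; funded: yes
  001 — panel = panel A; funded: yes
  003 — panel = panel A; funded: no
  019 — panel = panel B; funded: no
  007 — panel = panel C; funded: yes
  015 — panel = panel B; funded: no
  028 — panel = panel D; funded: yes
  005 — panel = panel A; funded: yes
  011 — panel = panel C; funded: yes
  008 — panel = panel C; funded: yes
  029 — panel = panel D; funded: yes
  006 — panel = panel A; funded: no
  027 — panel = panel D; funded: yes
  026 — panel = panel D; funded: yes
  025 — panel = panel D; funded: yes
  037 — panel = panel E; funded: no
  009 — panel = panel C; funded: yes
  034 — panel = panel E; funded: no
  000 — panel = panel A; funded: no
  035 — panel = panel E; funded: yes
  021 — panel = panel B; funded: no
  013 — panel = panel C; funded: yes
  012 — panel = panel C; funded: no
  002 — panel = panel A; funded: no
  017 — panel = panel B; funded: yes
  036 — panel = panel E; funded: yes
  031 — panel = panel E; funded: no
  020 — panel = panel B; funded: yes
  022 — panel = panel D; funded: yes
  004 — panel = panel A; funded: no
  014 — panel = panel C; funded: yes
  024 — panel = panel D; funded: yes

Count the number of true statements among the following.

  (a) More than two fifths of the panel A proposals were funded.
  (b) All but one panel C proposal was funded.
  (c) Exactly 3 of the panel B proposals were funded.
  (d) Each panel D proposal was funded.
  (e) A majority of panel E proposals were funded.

3

(a) panel A: |A| = 7, |A ∩ B| = 2; needs |A ∩ B| / |A| > 2/5 — false.
(b) panel C: |A| = 8, |A ∩ B| = 7; needs |A ∖ B| = 1 — true.
(c) panel B: |A| = 7, |A ∩ B| = 3; needs |A ∩ B| = 3 — true.
(d) panel D: |A| = 9, |A ∩ B| = 9; needs A ⊆ B, i.e. every element of A is in B (|A ∖ B| = 0) — true.
(e) panel E: |A| = 7, |A ∩ B| = 3; needs |A ∩ B| > |A ∖ B| — false.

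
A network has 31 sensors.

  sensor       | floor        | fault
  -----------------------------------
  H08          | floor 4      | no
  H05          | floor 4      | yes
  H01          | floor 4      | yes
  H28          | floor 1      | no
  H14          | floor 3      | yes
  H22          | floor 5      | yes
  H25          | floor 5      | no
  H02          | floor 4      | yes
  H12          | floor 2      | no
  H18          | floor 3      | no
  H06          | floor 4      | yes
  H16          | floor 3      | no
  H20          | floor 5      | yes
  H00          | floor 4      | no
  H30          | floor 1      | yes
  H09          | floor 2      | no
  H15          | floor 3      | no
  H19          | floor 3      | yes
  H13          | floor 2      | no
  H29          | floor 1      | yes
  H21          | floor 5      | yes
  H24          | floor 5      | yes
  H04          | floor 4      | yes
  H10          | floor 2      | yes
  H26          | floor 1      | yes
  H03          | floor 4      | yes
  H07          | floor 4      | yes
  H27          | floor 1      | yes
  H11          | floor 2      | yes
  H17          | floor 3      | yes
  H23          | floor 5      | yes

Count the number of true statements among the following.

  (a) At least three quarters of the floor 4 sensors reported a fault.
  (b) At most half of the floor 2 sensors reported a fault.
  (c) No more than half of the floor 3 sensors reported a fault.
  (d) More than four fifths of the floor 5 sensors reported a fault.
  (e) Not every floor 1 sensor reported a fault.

5

(a) floor 4: |A| = 9, |A ∩ B| = 7; needs |A ∩ B| / |A| ≥ 3/4 — true.
(b) floor 2: |A| = 5, |A ∩ B| = 2; needs |A ∩ B| ≤ |A ∖ B| — true.
(c) floor 3: |A| = 6, |A ∩ B| = 3; needs |A ∩ B| ≤ |A ∖ B| — true.
(d) floor 5: |A| = 6, |A ∩ B| = 5; needs |A ∩ B| / |A| > 4/5 — true.
(e) floor 1: |A| = 5, |A ∩ B| = 4; needs A ⊄ B (|A ∖ B| ≥ 1) — true.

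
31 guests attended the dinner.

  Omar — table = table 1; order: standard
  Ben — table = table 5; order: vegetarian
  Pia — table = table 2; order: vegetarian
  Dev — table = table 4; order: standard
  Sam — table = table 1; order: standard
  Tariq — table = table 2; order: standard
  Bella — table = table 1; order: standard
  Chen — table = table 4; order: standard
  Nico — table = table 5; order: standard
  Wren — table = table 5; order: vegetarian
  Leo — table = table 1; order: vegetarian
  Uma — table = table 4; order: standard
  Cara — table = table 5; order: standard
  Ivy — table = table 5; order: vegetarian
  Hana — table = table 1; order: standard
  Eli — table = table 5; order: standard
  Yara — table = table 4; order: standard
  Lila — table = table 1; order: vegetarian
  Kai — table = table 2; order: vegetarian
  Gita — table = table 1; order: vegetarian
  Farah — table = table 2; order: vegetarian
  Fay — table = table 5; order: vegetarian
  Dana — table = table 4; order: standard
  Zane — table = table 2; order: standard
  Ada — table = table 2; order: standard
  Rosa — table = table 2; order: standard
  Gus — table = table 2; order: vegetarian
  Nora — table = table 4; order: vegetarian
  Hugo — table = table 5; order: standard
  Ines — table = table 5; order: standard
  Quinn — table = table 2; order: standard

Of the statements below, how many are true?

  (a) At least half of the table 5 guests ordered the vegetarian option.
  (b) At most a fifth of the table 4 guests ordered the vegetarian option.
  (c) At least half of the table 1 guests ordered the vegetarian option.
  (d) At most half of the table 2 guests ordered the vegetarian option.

2

(a) table 5: |A| = 9, |A ∩ B| = 4; needs |A ∩ B| ≥ |A ∖ B| — false.
(b) table 4: |A| = 6, |A ∩ B| = 1; needs |A ∩ B| / |A| ≤ 1/5 — true.
(c) table 1: |A| = 7, |A ∩ B| = 3; needs |A ∩ B| ≥ |A ∖ B| — false.
(d) table 2: |A| = 9, |A ∩ B| = 4; needs |A ∩ B| ≤ |A ∖ B| — true.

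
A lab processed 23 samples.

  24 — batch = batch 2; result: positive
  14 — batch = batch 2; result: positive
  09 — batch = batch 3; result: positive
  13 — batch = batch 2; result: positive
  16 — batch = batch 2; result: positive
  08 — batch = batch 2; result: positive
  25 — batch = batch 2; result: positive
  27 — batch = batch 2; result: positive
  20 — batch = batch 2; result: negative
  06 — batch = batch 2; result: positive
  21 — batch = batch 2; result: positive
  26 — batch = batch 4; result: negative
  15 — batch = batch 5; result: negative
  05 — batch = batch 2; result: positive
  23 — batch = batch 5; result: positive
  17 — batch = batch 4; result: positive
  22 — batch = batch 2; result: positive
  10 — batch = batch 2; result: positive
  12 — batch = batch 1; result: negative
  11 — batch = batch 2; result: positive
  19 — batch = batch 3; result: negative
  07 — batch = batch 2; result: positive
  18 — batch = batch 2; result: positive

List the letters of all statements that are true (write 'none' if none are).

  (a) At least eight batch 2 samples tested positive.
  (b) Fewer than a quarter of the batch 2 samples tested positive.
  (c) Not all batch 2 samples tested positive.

|A| = 16, |A ∩ B| = 15, |A ∖ B| = 1.
(a) |A ∩ B| ≥ 8: holds.
(b) |A ∩ B| / |A| < 1/4: fails.
(c) A ⊄ B (|A ∖ B| ≥ 1): holds.

(a), (c)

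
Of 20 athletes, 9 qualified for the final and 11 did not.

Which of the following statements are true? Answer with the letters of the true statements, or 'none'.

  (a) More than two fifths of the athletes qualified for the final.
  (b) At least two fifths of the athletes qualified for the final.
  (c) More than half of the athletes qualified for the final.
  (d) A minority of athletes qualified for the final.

|A| = 20, |A ∩ B| = 9, |A ∖ B| = 11.
(a) |A ∩ B| / |A| > 2/5: holds.
(b) |A ∩ B| / |A| ≥ 2/5: holds.
(c) |A ∩ B| > |A ∖ B|: fails.
(d) |A ∩ B| < |A ∖ B|: holds.

(a), (b), (d)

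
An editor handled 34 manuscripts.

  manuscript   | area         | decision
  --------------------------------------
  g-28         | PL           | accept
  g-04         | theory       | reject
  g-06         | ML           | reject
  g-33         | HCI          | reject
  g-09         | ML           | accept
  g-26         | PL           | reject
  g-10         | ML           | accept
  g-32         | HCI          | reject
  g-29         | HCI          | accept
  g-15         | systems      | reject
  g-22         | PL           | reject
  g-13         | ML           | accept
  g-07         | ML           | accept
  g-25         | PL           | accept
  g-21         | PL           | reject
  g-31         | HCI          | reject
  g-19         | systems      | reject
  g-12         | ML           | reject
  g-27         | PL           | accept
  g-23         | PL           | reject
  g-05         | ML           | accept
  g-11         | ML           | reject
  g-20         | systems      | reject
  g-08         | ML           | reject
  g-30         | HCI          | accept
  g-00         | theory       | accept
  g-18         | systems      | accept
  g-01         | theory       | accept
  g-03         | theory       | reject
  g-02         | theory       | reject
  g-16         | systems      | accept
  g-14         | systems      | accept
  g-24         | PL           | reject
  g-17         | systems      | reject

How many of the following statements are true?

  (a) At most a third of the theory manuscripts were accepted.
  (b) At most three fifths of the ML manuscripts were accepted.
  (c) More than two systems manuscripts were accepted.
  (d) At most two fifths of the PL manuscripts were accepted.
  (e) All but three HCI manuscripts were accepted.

(a) theory: |A| = 5, |A ∩ B| = 2; needs |A ∩ B| / |A| ≤ 1/3 — false.
(b) ML: |A| = 9, |A ∩ B| = 5; needs |A ∩ B| / |A| ≤ 3/5 — true.
(c) systems: |A| = 7, |A ∩ B| = 3; needs |A ∩ B| > 2 — true.
(d) PL: |A| = 8, |A ∩ B| = 3; needs |A ∩ B| / |A| ≤ 2/5 — true.
(e) HCI: |A| = 5, |A ∩ B| = 2; needs |A ∖ B| = 3 — true.

4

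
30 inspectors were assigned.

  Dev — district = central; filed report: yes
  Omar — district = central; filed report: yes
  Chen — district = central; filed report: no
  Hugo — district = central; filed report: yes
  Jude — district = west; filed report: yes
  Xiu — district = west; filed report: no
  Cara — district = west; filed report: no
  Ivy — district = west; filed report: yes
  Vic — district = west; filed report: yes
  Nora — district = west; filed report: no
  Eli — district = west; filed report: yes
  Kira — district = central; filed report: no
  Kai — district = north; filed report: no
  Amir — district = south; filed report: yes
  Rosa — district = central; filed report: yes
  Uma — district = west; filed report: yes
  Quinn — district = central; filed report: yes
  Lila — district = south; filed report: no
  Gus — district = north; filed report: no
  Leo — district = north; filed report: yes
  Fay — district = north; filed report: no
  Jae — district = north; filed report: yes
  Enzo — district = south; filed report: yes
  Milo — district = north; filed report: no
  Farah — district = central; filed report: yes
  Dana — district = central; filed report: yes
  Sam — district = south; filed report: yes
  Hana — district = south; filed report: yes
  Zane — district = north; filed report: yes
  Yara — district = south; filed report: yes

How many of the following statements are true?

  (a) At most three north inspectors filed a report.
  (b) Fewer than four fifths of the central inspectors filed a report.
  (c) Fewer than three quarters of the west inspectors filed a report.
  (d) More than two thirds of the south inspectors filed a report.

4

(a) north: |A| = 7, |A ∩ B| = 3; needs |A ∩ B| ≤ 3 — true.
(b) central: |A| = 9, |A ∩ B| = 7; needs |A ∩ B| / |A| < 4/5 — true.
(c) west: |A| = 8, |A ∩ B| = 5; needs |A ∩ B| / |A| < 3/4 — true.
(d) south: |A| = 6, |A ∩ B| = 5; needs |A ∩ B| / |A| > 2/3 — true.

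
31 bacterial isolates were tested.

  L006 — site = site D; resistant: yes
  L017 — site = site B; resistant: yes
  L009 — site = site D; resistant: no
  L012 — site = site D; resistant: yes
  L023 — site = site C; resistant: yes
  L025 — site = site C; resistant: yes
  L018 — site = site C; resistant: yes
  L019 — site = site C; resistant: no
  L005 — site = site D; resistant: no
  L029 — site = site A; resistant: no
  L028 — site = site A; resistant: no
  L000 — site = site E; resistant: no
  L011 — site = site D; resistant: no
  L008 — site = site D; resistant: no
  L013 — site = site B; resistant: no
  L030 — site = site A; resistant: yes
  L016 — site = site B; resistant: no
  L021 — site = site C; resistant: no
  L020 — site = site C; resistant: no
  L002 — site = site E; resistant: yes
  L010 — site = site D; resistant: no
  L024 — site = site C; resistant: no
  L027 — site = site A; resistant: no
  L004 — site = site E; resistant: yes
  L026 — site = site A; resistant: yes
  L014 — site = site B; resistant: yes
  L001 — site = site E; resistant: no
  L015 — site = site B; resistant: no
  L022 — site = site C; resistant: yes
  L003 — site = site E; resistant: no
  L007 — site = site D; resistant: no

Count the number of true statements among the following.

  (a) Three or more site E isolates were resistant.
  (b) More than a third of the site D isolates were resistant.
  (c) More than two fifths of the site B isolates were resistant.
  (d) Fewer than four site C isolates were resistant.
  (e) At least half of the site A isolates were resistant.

0

(a) site E: |A| = 5, |A ∩ B| = 2; needs |A ∩ B| ≥ 3 — false.
(b) site D: |A| = 8, |A ∩ B| = 2; needs |A ∩ B| / |A| > 1/3 — false.
(c) site B: |A| = 5, |A ∩ B| = 2; needs |A ∩ B| / |A| > 2/5 — false.
(d) site C: |A| = 8, |A ∩ B| = 4; needs |A ∩ B| < 4 — false.
(e) site A: |A| = 5, |A ∩ B| = 2; needs |A ∩ B| ≥ |A ∖ B| — false.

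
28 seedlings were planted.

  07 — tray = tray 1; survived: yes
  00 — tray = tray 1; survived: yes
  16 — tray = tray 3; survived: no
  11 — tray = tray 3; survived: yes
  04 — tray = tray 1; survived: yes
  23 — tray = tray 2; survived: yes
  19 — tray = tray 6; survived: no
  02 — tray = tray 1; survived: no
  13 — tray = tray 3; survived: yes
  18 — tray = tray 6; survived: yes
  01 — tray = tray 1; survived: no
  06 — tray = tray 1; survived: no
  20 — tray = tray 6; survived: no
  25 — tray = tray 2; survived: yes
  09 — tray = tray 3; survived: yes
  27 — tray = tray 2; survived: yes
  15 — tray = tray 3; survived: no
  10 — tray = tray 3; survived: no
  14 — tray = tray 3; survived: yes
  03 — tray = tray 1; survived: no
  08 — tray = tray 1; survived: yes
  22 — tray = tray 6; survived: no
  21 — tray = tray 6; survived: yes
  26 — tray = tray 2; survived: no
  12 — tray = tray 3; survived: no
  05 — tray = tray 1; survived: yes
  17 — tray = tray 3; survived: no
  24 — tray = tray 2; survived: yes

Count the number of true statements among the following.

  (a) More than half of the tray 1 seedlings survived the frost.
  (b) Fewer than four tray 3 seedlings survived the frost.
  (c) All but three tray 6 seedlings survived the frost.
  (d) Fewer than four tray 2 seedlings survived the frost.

(a) tray 1: |A| = 9, |A ∩ B| = 5; needs |A ∩ B| > |A ∖ B| — true.
(b) tray 3: |A| = 9, |A ∩ B| = 4; needs |A ∩ B| < 4 — false.
(c) tray 6: |A| = 5, |A ∩ B| = 2; needs |A ∖ B| = 3 — true.
(d) tray 2: |A| = 5, |A ∩ B| = 4; needs |A ∩ B| < 4 — false.

2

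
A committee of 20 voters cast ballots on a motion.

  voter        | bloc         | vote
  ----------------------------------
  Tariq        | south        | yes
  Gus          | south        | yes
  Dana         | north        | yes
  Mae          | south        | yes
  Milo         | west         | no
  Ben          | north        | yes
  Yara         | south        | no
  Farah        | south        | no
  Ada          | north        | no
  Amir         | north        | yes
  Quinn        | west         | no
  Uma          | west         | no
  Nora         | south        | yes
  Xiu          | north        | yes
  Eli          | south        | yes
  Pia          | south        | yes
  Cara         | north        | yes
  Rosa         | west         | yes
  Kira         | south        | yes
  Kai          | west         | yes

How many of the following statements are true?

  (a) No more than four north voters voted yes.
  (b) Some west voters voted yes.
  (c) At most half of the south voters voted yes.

1

(a) north: |A| = 6, |A ∩ B| = 5; needs |A ∩ B| ≤ 4 — false.
(b) west: |A| = 5, |A ∩ B| = 2; needs A ∩ B ≠ ∅ (|A ∩ B| ≥ 1) — true.
(c) south: |A| = 9, |A ∩ B| = 7; needs |A ∩ B| ≤ |A ∖ B| — false.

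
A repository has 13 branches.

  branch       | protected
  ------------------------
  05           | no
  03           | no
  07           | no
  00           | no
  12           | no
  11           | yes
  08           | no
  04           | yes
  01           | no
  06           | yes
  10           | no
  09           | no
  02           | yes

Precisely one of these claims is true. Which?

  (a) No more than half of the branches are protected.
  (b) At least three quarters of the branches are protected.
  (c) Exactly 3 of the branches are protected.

|A| = 13, |A ∩ B| = 4, |A ∖ B| = 9.
(a) requires |A ∩ B| ≤ |A ∖ B|: true.
(b) requires |A ∩ B| / |A| ≥ 3/4: false.
(c) requires |A ∩ B| = 3: false.

(a)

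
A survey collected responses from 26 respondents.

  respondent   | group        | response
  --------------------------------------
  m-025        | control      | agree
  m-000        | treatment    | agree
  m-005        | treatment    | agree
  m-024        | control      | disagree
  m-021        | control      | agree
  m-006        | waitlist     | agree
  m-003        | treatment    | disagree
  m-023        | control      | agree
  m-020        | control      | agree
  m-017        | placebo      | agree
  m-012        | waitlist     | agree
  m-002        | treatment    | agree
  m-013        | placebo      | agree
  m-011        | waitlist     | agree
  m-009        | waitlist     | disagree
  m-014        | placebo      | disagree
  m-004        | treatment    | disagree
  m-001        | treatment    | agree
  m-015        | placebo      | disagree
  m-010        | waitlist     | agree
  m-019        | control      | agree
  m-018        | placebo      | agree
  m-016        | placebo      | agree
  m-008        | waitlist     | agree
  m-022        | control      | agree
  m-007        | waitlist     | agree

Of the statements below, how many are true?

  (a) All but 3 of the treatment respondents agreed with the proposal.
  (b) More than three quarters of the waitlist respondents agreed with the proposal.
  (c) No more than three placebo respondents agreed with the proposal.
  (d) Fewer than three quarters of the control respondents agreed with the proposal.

1

(a) treatment: |A| = 6, |A ∩ B| = 4; needs |A ∖ B| = 3 — false.
(b) waitlist: |A| = 7, |A ∩ B| = 6; needs |A ∩ B| / |A| > 3/4 — true.
(c) placebo: |A| = 6, |A ∩ B| = 4; needs |A ∩ B| ≤ 3 — false.
(d) control: |A| = 7, |A ∩ B| = 6; needs |A ∩ B| / |A| < 3/4 — false.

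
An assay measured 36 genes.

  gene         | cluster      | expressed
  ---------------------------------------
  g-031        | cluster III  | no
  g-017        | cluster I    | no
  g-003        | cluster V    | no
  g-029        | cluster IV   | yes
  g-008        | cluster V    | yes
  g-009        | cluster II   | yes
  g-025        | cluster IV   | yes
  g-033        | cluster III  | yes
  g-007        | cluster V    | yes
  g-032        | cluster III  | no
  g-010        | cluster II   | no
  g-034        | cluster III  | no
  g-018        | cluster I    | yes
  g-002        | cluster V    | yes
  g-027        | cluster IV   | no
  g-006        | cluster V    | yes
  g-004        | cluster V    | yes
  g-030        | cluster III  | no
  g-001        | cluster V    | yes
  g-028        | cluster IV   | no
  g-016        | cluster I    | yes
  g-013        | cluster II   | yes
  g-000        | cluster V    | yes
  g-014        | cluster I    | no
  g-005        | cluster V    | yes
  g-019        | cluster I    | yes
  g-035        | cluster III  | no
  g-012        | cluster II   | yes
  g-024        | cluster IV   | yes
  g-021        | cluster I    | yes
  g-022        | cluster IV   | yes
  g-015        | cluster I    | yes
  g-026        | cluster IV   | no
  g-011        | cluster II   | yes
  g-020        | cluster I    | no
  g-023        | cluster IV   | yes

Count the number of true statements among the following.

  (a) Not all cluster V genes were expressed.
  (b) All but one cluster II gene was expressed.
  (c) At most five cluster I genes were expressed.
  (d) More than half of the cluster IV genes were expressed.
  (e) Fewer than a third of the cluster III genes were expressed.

(a) cluster V: |A| = 9, |A ∩ B| = 8; needs A ⊄ B (|A ∖ B| ≥ 1) — true.
(b) cluster II: |A| = 5, |A ∩ B| = 4; needs |A ∖ B| = 1 — true.
(c) cluster I: |A| = 8, |A ∩ B| = 5; needs |A ∩ B| ≤ 5 — true.
(d) cluster IV: |A| = 8, |A ∩ B| = 5; needs |A ∩ B| > |A ∖ B| — true.
(e) cluster III: |A| = 6, |A ∩ B| = 1; needs |A ∩ B| / |A| < 1/3 — true.

5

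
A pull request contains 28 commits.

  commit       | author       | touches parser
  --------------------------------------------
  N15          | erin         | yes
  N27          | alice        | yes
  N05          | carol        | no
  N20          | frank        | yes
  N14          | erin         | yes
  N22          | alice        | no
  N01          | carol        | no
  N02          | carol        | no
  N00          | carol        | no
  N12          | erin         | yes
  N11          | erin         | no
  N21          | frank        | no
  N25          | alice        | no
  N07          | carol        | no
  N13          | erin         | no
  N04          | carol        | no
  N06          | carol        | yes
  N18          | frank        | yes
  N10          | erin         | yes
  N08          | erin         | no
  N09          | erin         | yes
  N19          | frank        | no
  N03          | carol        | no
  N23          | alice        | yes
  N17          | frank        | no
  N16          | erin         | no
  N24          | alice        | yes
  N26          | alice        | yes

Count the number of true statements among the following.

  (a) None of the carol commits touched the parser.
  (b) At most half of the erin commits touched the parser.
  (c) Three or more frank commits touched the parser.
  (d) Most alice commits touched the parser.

1

(a) carol: |A| = 8, |A ∩ B| = 1; needs A ∩ B = ∅ (|A ∩ B| = 0) — false.
(b) erin: |A| = 9, |A ∩ B| = 5; needs |A ∩ B| ≤ |A ∖ B| — false.
(c) frank: |A| = 5, |A ∩ B| = 2; needs |A ∩ B| ≥ 3 — false.
(d) alice: |A| = 6, |A ∩ B| = 4; needs |A ∩ B| > |A ∖ B| — true.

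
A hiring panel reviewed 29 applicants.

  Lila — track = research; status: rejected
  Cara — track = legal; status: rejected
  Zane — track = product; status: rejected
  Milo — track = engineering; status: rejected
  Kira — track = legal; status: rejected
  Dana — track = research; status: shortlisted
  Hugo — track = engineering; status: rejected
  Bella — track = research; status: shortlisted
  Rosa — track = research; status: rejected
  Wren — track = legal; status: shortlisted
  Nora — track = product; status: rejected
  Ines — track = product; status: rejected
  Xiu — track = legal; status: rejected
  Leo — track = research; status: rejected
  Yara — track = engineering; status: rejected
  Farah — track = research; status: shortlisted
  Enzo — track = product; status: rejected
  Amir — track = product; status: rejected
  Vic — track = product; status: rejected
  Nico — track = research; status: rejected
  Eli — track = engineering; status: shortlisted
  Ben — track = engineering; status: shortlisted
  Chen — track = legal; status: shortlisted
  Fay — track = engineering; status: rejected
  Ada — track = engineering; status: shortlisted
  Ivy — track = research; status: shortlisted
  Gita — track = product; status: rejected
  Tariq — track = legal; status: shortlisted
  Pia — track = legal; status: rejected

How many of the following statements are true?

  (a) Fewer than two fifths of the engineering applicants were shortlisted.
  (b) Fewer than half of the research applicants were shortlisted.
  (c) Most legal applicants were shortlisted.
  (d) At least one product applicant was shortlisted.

0

(a) engineering: |A| = 7, |A ∩ B| = 3; needs |A ∩ B| / |A| < 2/5 — false.
(b) research: |A| = 8, |A ∩ B| = 4; needs |A ∩ B| < |A ∖ B| — false.
(c) legal: |A| = 7, |A ∩ B| = 3; needs |A ∩ B| > |A ∖ B| — false.
(d) product: |A| = 7, |A ∩ B| = 0; needs A ∩ B ≠ ∅ (|A ∩ B| ≥ 1) — false.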